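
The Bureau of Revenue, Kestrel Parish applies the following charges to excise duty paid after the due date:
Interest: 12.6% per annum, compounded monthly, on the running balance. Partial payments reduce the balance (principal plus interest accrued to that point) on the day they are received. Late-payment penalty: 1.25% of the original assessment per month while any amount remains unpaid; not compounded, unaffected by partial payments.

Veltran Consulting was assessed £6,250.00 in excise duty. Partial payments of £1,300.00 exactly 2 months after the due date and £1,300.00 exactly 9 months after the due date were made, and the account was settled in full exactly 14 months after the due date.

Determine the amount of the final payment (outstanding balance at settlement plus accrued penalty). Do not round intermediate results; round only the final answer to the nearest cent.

Monthly rate = 12.6% ÷ 12 = 1.05%
Balance at month 2: £6,250.0000 × (1 + 0.0105)^2 = £6,381.9391…
After £1,300.00 payment: £6,381.9391… − £1,300.00 = £5,081.9391…
Balance at month 9: £5,081.9391… × (1 + 0.0105)^7 = £5,467.4356…
After £1,300.00 payment: £5,467.4356… − £1,300.00 = £4,167.4356…
Balance at month 14: £4,167.4356… × (1 + 0.0105)^5 = £4,390.8691…
Penalty: 14 × 1.25% × £6,250.00 = £1,093.75
Final settlement = outstanding balance + penalty = £4,390.8691… + £1,093.75 = £5,484.62

£5,484.62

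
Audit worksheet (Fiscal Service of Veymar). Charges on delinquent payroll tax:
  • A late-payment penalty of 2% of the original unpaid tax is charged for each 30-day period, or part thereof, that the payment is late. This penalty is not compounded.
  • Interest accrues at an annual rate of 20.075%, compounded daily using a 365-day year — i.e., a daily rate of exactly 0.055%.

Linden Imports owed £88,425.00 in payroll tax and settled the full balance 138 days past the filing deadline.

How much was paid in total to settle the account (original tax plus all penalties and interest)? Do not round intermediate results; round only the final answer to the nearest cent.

Penalty periods: ⌈138/30⌉ = 5; penalty = 5 × 2% × £88,425.00 = £8,842.50
Interest: £88,425.00 × ((1 + 0.00055)^138 − 1) = £88,425.00 × 0.07883217… = £6,970.7349…
Total = £88,425.00 + £8,842.5000 + £6,970.7349… = £104,238.23

£104,238.23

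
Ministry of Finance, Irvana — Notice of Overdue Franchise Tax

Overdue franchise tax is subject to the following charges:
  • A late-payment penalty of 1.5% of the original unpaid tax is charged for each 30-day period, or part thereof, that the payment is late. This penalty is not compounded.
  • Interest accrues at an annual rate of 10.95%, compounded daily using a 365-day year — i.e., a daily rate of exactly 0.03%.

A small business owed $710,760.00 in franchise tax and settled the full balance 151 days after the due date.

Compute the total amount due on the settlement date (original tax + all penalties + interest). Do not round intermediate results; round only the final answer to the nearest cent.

$807,661.19

Penalty periods: ⌈151/30⌉ = 6; penalty = 6 × 1.5% × $710,760.00 = $63,968.40
Interest: $710,760.00 × ((1 + 0.0003)^151 − 1) = $710,760.00 × 0.04633461… = $32,932.7852…
Total = $710,760.00 + $63,968.4000 + $32,932.7852… = $807,661.19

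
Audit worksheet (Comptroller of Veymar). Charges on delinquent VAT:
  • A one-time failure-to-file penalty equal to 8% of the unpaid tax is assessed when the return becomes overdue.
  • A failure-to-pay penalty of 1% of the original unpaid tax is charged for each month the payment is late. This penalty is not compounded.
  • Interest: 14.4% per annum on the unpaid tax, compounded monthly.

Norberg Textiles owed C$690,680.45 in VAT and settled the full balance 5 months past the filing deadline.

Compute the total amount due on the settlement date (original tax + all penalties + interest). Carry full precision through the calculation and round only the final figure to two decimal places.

Failure-to-file penalty: 8% × C$690,680.45 = C$55,254.44…
Failure-to-pay penalty = 1% × C$690,680.45 × 5 mo = C$34,534.02…
Interest (14.4%/yr ÷ 12 = 1.2%/month): C$690,680.45 × ((1 + 0.012)^5 − 1) = C$42,447.4136…
Total = C$690,680.45 + C$89,788.4585 + C$42,447.4136… = C$822,916.32

C$822,916.32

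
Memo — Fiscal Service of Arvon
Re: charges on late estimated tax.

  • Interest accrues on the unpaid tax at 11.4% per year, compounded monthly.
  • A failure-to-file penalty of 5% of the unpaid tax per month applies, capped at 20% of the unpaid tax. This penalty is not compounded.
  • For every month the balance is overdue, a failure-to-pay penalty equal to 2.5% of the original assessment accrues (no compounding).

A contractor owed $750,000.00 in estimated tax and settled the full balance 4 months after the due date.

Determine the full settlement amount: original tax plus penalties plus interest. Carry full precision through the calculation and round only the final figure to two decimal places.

Failure-to-file: 4 × 5% × $750,000.00 = $150,000.00, capped at 20% × $750,000.00 = $150,000.00
Failure-to-pay penalty: 4 × 2.5% × $750,000.00 = $75,000.00
Interest (11.4%/yr ÷ 12 = 0.95%/month): $750,000.00 × ((1 + 0.0095)^4 − 1) = $28,908.7032…
Total = $750,000.00 + $225,000.0000 + $28,908.7032… = $1,003,908.70

$1,003,908.70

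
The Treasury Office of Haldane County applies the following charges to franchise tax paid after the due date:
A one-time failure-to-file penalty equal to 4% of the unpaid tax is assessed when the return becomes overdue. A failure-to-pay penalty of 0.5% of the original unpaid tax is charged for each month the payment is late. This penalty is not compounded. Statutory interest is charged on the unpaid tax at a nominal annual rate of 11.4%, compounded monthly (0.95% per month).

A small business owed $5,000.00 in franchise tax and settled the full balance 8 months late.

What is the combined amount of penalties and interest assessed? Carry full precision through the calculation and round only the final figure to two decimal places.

Failure-to-file penalty: 4% × $5,000.00 = $200.00
Failure-to-pay penalty: 8 × 0.5% × $5,000.00 = $200.00
Interest: $5,000.00 × ((1 + 0.0095)^8 − 1) = $5,000.00 × 0.0785756… = $392.8779…
Penalties + interest = $400.0000 + $392.8779… = $792.88

$792.88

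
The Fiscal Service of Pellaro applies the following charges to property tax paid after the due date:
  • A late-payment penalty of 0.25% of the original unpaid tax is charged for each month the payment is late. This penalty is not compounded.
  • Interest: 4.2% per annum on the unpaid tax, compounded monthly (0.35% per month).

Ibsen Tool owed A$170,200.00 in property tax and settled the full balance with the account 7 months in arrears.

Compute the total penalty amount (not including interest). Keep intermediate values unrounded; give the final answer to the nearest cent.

A$2,978.50

Late-payment penalty: 7 × 0.25% × A$170,200.00 = A$2,978.50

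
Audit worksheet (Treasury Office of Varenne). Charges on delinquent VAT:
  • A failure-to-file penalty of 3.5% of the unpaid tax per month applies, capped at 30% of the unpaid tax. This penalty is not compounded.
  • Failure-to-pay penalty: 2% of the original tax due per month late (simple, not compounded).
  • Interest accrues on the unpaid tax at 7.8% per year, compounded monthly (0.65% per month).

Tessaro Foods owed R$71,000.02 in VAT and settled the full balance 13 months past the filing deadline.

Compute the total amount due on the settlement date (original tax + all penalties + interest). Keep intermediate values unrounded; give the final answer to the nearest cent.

R$116,999.18

Failure-to-file: 13 × 3.5% × R$71,000.02 = R$32,305.01…, capped at 30% × R$71,000.02 = R$21,300.01…
Failure-to-pay penalty = 2% × R$71,000.02 × 13 mo = R$18,460.01…
Interest: R$71,000.02 × ((1 + 0.0065)^13 − 1) = R$71,000.02 × 0.0878753… = R$6,239.1505…
Total = R$71,000.02 + R$39,760.0112 + R$6,239.1505… = R$116,999.18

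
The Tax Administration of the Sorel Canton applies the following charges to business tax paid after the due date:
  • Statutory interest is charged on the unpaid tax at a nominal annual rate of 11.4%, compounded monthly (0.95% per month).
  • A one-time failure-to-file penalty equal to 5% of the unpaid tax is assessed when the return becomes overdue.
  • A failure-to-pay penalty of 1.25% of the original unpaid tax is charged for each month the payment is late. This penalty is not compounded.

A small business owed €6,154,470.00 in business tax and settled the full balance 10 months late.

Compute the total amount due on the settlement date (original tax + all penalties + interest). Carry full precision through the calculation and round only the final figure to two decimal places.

Failure-to-file penalty: 5% × €6,154,470.00 = €307,723.50
Failure-to-pay penalty: 10 × 1.25% × €6,154,470.00 = €769,308.75
Interest: €6,154,470.00 × ((1 + 0.0095)^10 − 1) = €6,154,470.00 × 0.0991659… = €610,313.3419…
Total = €6,154,470.00 + €1,077,032.2500 + €610,313.3419… = €7,841,815.59

€7,841,815.59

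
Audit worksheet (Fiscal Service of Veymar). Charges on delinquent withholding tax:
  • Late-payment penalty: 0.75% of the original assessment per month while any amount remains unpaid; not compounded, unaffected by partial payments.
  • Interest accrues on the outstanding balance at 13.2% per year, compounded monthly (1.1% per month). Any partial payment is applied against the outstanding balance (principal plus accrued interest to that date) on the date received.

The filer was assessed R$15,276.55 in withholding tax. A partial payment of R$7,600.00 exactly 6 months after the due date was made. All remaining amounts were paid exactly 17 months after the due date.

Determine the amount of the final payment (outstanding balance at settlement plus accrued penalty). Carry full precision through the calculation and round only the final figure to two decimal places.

R$11,774.91

Balance at month 6: R$15,276.5500 × (1 + 0.011)^6 = R$16,312.9393…
After R$7,600.00 payment: R$16,312.9393… − R$7,600.00 = R$8,712.9393…
Balance at month 17: R$8,712.9393… × (1 + 0.011)^11 = R$9,827.1458…
Penalty: 17 × 0.75% × R$15,276.55 = R$1,947.76…
Final settlement = outstanding balance + penalty = R$9,827.1458… + R$1,947.76… = R$11,774.91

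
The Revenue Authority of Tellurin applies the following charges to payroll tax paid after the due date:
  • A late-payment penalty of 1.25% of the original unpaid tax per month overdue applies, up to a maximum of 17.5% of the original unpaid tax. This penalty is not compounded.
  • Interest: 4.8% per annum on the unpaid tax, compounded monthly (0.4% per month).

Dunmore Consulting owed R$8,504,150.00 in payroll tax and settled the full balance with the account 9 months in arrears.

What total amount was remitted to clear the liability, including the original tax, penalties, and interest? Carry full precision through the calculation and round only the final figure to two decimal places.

Penalty: 9 × 1.25% × R$8,504,150.00 = R$956,716.88… (below the 17.5% cap of R$1,488,226.25)
Interest: R$8,504,150.00 × ((1 + 0.004)^9 − 1) = R$8,504,150.00 × 0.0365814… = R$311,093.7841…
Total = R$8,504,150.00 + R$956,716.8750 + R$311,093.7841… = R$9,771,960.66

R$9,771,960.66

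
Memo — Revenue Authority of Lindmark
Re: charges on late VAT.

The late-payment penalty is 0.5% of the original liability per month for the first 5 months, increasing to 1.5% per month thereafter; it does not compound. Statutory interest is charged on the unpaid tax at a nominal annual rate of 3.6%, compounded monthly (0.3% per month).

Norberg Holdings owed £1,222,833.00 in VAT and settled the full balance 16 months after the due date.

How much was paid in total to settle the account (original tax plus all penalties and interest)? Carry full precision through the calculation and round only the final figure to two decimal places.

£1,515,206.58

Penalty, months 1–5: 5 × 0.5% × £1,222,833.00 = £30,570.83…
Penalty, months 6–16: 11 × 1.5% × £1,222,833.00 = £201,767.45…
Interest: £1,222,833.00 × ((1 + 0.003)^16 − 1) = £1,222,833.00 × 0.0490953… = £60,035.3145…
Total = £1,222,833.00 + £232,338.2700 + £60,035.3145… = £1,515,206.58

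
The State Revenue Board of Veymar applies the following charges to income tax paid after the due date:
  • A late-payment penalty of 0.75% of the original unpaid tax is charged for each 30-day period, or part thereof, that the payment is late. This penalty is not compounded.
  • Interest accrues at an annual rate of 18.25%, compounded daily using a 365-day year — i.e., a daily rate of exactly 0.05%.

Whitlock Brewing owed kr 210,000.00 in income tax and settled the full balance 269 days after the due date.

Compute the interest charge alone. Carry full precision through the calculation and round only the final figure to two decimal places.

kr 30,224.50

Interest: kr 210,000.00 × ((1 + 0.0005)^269 − 1) = kr 210,000.00 × 0.14392621… = kr 30,224.5034…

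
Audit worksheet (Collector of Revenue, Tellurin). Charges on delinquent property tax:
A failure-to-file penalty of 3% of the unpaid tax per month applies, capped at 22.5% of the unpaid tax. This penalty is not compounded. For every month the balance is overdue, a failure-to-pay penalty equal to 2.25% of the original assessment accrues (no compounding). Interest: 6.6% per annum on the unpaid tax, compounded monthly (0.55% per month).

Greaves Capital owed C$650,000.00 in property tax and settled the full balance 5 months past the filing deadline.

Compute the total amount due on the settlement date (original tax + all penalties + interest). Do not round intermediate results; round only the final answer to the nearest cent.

Failure-to-file: 5 × 3% × C$650,000.00 = C$97,500.00 (under the 22.5% cap)
Failure-to-pay penalty = 2.25% × C$650,000.00 × 5 mo = C$73,125.00
Interest: C$650,000.00 × ((1 + 0.0055)^5 − 1) = C$650,000.00 × 0.0278042… = C$18,072.7094…
Total = C$650,000.00 + C$170,625.0000 + C$18,072.7094… = C$838,697.71

C$838,697.71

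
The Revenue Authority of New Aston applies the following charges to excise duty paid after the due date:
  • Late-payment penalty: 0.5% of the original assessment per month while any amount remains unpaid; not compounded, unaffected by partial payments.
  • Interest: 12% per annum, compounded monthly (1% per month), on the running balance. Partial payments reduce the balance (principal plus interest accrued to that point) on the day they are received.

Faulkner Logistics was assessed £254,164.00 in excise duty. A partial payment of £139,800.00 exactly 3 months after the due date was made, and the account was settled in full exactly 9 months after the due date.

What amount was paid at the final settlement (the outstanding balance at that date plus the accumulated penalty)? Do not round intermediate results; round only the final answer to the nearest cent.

£141,012.29

Balance at month 3: £254,164.0000 × (1 + 0.01)^3 = £261,865.4234…
After £139,800.00 payment: £261,865.4234… − £139,800.00 = £122,065.4234…
Balance at month 9: £122,065.4234… × (1 + 0.01)^6 = £129,574.9066…
Penalty: 9 × 0.5% × £254,164.00 = £11,437.38
Final settlement = outstanding balance + penalty = £129,574.9066… + £11,437.38 = £141,012.29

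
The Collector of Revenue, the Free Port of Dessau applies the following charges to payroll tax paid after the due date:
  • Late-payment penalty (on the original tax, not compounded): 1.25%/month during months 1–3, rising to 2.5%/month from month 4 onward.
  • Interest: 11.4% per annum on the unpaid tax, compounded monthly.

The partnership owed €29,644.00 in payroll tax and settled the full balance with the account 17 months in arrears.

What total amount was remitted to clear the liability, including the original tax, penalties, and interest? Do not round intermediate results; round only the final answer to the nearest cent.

€46,300.28

Penalty, months 1–3: 3 × 1.25% × €29,644.00 = €1,111.65
Penalty, months 4–17: 14 × 2.5% × €29,644.00 = €10,375.40
Interest (11.4%/yr ÷ 12 = 0.95%/month): €29,644.00 × ((1 + 0.0095)^17 − 1) = €5,169.2285…
Total = €29,644.00 + €11,487.0500 + €5,169.2285… = €46,300.28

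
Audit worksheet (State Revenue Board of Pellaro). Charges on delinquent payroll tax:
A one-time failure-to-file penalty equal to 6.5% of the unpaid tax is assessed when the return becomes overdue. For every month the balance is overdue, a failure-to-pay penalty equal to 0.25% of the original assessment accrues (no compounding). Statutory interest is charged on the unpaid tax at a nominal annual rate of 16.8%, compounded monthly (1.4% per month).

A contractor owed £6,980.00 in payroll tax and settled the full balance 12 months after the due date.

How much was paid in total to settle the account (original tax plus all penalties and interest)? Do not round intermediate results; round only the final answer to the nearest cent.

£8,910.38

Failure-to-file penalty: 6.5% × £6,980.00 = £453.70
Failure-to-pay penalty = 0.25% × £6,980.00 × 12 mo = £209.40
Interest: £6,980.00 × ((1 + 0.014)^12 − 1) = £6,980.00 × 0.1815591… = £1,267.2827…
Total = £6,980.00 + £663.1000 + £1,267.2827… = £8,910.38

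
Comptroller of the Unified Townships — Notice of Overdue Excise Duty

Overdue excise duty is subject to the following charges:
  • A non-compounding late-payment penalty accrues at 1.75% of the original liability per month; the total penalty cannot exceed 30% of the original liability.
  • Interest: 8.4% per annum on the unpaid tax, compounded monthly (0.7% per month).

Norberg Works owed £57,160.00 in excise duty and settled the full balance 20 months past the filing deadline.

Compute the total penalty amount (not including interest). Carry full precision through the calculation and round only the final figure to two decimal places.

Penalty (uncapped): 20 × 1.75% × £57,160.00 = £20,006.00; cap = 30% × £57,160.00 = £17,148.00 → penalty = £17,148.00

£17,148.00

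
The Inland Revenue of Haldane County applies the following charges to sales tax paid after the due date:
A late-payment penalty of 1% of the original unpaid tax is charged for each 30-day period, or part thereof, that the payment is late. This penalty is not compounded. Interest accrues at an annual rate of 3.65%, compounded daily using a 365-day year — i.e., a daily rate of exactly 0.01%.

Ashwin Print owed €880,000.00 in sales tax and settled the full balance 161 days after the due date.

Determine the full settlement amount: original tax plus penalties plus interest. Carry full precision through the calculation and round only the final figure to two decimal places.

€947,081.95

Penalty periods: ⌈161/30⌉ = 6; penalty = 6 × 1% × €880,000.00 = €52,800.00
Interest: €880,000.00 × ((1 + 0.0001)^161 − 1) = €880,000.00 × 0.01622949… = €14,281.9471…
Total = €880,000.00 + €52,800.0000 + €14,281.9471… = €947,081.95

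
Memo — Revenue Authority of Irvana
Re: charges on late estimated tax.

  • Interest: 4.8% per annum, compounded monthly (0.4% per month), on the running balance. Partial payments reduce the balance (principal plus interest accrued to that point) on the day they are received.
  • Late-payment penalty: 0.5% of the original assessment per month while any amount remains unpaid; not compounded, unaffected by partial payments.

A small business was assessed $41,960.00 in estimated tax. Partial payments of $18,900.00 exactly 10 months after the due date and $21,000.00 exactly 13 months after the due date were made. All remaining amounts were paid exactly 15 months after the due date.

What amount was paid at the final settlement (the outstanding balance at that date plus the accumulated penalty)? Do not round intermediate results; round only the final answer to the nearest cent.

Balance at month 10: $41,960.0000 × (1 + 0.004)^10 = $43,668.9357…
After $18,900.00 payment: $43,668.9357… − $18,900.00 = $24,768.9357…
Balance at month 13: $24,768.9357… × (1 + 0.004)^3 = $25,067.3534…
After $21,000.00 payment: $25,067.3534… − $21,000.00 = $4,067.3534…
Balance at month 15: $4,067.3534… × (1 + 0.004)^2 = $4,099.9573…
Penalty: 15 × 0.5% × $41,960.00 = $3,147.00
Final settlement = outstanding balance + penalty = $4,099.9573… + $3,147.00 = $7,246.96

$7,246.96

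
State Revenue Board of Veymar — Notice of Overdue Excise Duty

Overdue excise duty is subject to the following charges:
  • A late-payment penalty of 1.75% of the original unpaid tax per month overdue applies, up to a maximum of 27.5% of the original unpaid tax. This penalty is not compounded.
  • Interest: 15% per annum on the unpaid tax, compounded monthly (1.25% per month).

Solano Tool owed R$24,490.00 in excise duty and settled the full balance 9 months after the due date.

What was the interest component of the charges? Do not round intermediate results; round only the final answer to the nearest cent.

R$2,896.98

Interest: R$24,490.00 × ((1 + 0.0125)^9 − 1) = R$24,490.00 × 0.1182922… = R$2,896.9754…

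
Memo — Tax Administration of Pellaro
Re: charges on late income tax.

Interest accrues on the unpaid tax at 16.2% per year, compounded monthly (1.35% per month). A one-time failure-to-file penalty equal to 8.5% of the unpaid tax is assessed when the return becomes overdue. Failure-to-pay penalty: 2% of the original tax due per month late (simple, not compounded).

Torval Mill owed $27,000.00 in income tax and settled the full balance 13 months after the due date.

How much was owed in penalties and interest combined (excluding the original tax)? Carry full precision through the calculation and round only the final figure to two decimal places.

Failure-to-file penalty: 8.5% × $27,000.00 = $2,295.00
Failure-to-pay penalty = 2% × $27,000.00 × 13 mo = $7,020.00
Interest: $27,000.00 × ((1 + 0.0135)^13 − 1) = $27,000.00 × 0.1904435… = $5,141.9746…
Penalties + interest = $9,315.0000 + $5,141.9746… = $14,456.97

$14,456.97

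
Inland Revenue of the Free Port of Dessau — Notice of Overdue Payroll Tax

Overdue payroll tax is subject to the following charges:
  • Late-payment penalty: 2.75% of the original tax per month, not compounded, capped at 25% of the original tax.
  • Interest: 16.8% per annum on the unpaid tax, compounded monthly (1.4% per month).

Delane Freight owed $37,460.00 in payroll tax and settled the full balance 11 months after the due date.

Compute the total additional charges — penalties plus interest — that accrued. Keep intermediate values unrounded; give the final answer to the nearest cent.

$15,555.10

Penalty (uncapped): 11 × 2.75% × $37,460.00 = $11,331.65; cap = 25% × $37,460.00 = $9,365.00 → penalty = $9,365.00
Interest: $37,460.00 × ((1 + 0.014)^11 − 1) = $37,460.00 × 0.1652457… = $6,190.1035…
Penalties + interest = $9,365.0000 + $6,190.1035… = $15,555.10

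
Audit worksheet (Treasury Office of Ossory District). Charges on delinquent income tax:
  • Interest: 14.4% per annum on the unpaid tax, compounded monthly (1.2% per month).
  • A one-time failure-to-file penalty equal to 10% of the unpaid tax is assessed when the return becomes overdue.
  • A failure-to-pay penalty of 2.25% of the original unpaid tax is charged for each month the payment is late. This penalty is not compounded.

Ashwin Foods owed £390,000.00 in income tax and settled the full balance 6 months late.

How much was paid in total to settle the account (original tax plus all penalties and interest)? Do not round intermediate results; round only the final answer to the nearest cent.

Failure-to-file penalty: 10% × £390,000.00 = £39,000.00
Failure-to-pay penalty: 6 × 2.25% × £390,000.00 = £52,650.00
Interest: £390,000.00 × ((1 + 0.012)^6 − 1) = £390,000.00 × 0.0741949… = £28,936.0003…
Total = £390,000.00 + £91,650.0000 + £28,936.0003… = £510,586.00

£510,586.00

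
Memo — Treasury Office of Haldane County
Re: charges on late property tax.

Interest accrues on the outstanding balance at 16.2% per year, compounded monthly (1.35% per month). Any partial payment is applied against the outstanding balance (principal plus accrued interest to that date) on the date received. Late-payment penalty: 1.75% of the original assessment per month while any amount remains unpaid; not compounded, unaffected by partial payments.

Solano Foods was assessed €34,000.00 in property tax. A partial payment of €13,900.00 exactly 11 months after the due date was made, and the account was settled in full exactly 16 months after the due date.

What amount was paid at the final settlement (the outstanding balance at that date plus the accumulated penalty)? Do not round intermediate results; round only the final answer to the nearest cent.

Balance at month 11: €34,000.0000 × (1 + 0.0135)^11 = €39,403.9900…
After €13,900.00 payment: €39,403.9900… − €13,900.00 = €25,503.9900…
Balance at month 16: €25,503.9900… × (1 + 0.0135)^5 = €27,272.6221…
Penalty: 16 × 1.75% × €34,000.00 = €9,520.00
Final settlement = outstanding balance + penalty = €27,272.6221… + €9,520.00 = €36,792.62

€36,792.62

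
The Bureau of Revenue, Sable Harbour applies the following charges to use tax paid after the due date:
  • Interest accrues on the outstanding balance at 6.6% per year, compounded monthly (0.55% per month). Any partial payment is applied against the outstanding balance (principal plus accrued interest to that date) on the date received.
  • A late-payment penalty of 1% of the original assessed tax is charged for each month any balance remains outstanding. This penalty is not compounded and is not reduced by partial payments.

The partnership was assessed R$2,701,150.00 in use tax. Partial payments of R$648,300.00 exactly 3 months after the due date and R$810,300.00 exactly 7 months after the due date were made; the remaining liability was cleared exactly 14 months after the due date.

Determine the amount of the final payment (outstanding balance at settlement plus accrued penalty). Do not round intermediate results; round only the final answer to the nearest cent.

R$1,764,266.43

Balance at month 3: R$2,701,150.0000 × (1 + 0.0055)^3 = R$2,745,964.5538…
After R$648,300.00 payment: R$2,745,964.5538… − R$648,300.00 = R$2,097,664.5538…
Balance at month 7: R$2,097,664.5538… × (1 + 0.0055)^4 = R$2,144,195.2980…
After R$810,300.00 payment: R$2,144,195.2980… − R$810,300.00 = R$1,333,895.2980…
Balance at month 14: R$1,333,895.2980… × (1 + 0.0055)^7 = R$1,386,105.4342…
Penalty: 14 × 1% × R$2,701,150.00 = R$378,161.00
Final settlement = outstanding balance + penalty = R$1,386,105.4342… + R$378,161.00 = R$1,764,266.43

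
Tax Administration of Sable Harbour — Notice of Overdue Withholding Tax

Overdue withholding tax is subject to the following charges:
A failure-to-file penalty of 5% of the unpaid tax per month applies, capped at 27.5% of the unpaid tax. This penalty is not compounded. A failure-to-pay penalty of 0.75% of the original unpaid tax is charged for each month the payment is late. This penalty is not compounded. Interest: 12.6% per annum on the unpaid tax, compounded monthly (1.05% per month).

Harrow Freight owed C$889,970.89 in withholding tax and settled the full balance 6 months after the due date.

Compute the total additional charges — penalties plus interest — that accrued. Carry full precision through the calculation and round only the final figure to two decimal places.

Failure-to-file: 6 × 5% × C$889,970.89 = C$266,991.27…, capped at 27.5% × C$889,970.89 = C$244,741.99…
Failure-to-pay penalty: 6 × 0.75% × C$889,970.89 = C$40,048.69…
Interest: C$889,970.89 × ((1 + 0.0105)^6 − 1) = C$889,970.89 × 0.0646771… = C$57,560.7234…
Penalties + interest = C$284,790.6848 + C$57,560.7234… = C$342,351.41

C$342,351.41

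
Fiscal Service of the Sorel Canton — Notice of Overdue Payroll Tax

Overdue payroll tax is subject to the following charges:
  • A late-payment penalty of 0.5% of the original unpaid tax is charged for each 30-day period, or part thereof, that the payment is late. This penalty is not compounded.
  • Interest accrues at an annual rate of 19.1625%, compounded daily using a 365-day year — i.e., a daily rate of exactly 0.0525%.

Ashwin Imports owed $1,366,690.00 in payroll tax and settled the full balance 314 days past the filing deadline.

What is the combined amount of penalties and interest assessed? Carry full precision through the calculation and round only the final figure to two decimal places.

Penalty periods: ⌈314/30⌉ = 11; penalty = 11 × 0.5% × $1,366,690.00 = $75,167.95
Interest: $1,366,690.00 × ((1 + 0.000525)^314 − 1) = $1,366,690.00 × 0.17916521… = $244,863.3058…
Penalties + interest = $75,167.9500 + $244,863.3058… = $320,031.26

$320,031.26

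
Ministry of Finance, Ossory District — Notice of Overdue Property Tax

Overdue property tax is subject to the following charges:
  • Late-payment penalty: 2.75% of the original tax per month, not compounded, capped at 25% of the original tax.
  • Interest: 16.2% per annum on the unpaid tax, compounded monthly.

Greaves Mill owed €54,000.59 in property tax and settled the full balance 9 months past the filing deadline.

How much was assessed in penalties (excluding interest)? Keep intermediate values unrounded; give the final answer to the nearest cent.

Penalty: 9 × 2.75% × €54,000.59 = €13,365.15… (below the 25% cap of €13,500.15…)

€13,365.15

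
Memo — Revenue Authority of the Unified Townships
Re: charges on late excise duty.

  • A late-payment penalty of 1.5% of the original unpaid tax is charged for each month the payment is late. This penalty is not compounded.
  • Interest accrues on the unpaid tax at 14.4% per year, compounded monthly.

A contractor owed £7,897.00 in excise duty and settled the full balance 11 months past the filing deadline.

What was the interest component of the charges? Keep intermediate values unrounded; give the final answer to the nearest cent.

£1,107.25

Interest (14.4%/yr ÷ 12 = 1.2%/month): £7,897.00 × ((1 + 0.012)^11 − 1) = £1,107.2548…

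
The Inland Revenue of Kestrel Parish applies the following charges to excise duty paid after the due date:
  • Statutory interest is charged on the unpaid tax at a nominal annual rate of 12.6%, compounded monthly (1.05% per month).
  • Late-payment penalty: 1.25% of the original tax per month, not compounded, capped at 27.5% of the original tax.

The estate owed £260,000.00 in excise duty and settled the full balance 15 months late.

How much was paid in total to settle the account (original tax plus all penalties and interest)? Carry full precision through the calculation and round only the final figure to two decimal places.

Penalty: 15 × 1.25% × £260,000.00 = £48,750.00 (below the 27.5% cap of £71,500.00)
Interest: £260,000.00 × ((1 + 0.0105)^15 − 1) = £260,000.00 × 0.1696200… = £44,101.1873…
Total = £260,000.00 + £48,750.0000 + £44,101.1873… = £352,851.19

£352,851.19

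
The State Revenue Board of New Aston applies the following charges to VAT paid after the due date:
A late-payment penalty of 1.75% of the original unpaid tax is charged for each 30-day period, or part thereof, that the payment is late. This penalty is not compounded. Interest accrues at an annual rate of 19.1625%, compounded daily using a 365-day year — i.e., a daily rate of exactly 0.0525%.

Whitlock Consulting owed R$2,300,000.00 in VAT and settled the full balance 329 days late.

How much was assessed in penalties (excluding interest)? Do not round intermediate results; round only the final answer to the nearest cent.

R$442,750.00

Penalty periods: ⌈329/30⌉ = 11; penalty = 11 × 1.75% × R$2,300,000.00 = R$442,750.00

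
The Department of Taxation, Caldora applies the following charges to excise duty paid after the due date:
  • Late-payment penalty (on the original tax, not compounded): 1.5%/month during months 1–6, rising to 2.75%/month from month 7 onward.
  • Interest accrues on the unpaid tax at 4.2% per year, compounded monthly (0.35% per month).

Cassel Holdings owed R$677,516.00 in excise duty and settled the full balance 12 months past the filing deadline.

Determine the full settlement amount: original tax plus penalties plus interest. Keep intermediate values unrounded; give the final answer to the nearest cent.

R$879,292.46

Penalty, months 1–6: 6 × 1.5% × R$677,516.00 = R$60,976.44
Penalty, months 7–12: 6 × 2.75% × R$677,516.00 = R$111,790.14
Interest: R$677,516.00 × ((1 + 0.0035)^12 − 1) = R$677,516.00 × 0.0428180… = R$29,009.8850…
Total = R$677,516.00 + R$172,766.5800 + R$29,009.8850… = R$879,292.46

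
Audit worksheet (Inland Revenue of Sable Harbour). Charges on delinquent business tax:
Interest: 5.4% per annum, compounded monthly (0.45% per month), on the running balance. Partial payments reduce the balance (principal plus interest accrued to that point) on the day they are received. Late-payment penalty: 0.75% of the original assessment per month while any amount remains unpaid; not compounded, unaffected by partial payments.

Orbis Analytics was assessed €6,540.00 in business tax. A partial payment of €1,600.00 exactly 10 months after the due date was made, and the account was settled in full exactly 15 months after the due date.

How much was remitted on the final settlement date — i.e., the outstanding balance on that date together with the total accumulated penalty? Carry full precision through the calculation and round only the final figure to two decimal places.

Balance at month 10: €6,540.0000 × (1 + 0.0045)^10 = €6,840.3317…
After €1,600.00 payment: €6,840.3317… − €1,600.00 = €5,240.3317…
Balance at month 15: €5,240.3317… × (1 + 0.0045)^5 = €5,359.3051…
Penalty: 15 × 0.75% × €6,540.00 = €735.75
Final settlement = outstanding balance + penalty = €5,359.3051… + €735.75 = €6,095.06

€6,095.06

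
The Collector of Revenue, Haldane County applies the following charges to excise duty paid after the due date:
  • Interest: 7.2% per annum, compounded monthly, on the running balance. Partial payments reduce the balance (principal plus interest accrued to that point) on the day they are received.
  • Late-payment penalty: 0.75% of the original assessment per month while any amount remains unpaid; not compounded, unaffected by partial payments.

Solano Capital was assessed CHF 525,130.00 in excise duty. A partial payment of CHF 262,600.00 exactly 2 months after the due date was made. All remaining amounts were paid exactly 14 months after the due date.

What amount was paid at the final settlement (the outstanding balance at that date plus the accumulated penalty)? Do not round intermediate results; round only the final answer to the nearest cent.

CHF 343,998.09

Monthly rate = 7.2% ÷ 12 = 0.6%
Balance at month 2: CHF 525,130.0000 × (1 + 0.006)^2 = CHF 531,450.4647…
After CHF 262,600.00 payment: CHF 531,450.4647… − CHF 262,600.00 = CHF 268,850.4647…
Balance at month 14: CHF 268,850.4647… × (1 + 0.006)^12 = CHF 288,859.4368…
Penalty: 14 × 0.75% × CHF 525,130.00 = CHF 55,138.65
Final settlement = outstanding balance + penalty = CHF 288,859.4368… + CHF 55,138.65 = CHF 343,998.09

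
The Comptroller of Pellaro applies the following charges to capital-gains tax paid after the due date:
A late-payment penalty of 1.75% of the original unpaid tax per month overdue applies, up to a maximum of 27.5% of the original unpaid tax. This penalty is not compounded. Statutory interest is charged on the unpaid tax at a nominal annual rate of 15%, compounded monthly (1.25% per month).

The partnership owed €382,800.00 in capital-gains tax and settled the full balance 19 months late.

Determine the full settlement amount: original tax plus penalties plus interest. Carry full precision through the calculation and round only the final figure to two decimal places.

€589,975.04

Penalty (uncapped): 19 × 1.75% × €382,800.00 = €127,281.00; cap = 27.5% × €382,800.00 = €105,270.00 → penalty = €105,270.00
Interest: €382,800.00 × ((1 + 0.0125)^19 − 1) = €382,800.00 × 0.2662096… = €101,905.0393…
Total = €382,800.00 + €105,270.0000 + €101,905.0393… = €589,975.04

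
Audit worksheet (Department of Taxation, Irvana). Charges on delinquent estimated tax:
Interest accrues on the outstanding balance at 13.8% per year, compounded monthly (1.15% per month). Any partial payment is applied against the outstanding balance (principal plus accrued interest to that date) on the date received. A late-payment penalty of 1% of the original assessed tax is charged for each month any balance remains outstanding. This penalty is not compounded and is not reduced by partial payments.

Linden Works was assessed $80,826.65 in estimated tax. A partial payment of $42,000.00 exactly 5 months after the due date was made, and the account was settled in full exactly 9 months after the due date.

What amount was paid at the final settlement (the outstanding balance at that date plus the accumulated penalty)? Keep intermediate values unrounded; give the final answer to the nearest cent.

$52,896.35

Balance at month 5: $80,826.6500 × (1 + 0.0115)^5 = $85,582.3120…
After $42,000.00 payment: $85,582.3120… − $42,000.00 = $43,582.3120…
Balance at month 9: $43,582.3120… × (1 + 0.0115)^4 = $45,621.9468…
Penalty: 9 × 1% × $80,826.65 = $7,274.40…
Final settlement = outstanding balance + penalty = $45,621.9468… + $7,274.40… = $52,896.35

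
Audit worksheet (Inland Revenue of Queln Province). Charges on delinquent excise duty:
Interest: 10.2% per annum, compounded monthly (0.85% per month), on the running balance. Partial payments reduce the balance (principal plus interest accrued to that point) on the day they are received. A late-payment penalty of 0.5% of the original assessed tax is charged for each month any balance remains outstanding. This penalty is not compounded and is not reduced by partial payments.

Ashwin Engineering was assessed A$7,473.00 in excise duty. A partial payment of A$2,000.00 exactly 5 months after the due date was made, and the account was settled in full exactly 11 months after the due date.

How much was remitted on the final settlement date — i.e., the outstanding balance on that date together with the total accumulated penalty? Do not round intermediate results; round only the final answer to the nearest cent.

A$6,509.01

Balance at month 5: A$7,473.0000 × (1 + 0.0085)^5 = A$7,796.0478…
After A$2,000.00 payment: A$7,796.0478… − A$2,000.00 = A$5,796.0478…
Balance at month 11: A$5,796.0478… × (1 + 0.0085)^6 = A$6,097.9994…
Penalty: 11 × 0.5% × A$7,473.00 = A$411.02…
Final settlement = outstanding balance + penalty = A$6,097.9994… + A$411.02… = A$6,509.01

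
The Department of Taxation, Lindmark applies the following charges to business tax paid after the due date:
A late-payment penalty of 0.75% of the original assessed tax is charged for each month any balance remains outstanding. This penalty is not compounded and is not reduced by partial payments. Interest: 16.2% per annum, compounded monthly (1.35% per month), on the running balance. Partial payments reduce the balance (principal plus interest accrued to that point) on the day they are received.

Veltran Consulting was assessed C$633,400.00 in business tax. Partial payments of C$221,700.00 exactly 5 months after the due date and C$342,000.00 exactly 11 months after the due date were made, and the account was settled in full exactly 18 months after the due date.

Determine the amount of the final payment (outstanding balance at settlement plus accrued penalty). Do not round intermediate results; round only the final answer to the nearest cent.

C$252,246.53

Balance at month 5: C$633,400.0000 × (1 + 0.0135)^5 = C$677,324.5610…
After C$221,700.00 payment: C$677,324.5610… − C$221,700.00 = C$455,624.5610…
Balance at month 11: C$455,624.5610… × (1 + 0.0135)^6 = C$493,798.3625…
After C$342,000.00 payment: C$493,798.3625… − C$342,000.00 = C$151,798.3625…
Balance at month 18: C$151,798.3625… × (1 + 0.0135)^7 = C$166,737.5277…
Penalty: 18 × 0.75% × C$633,400.00 = C$85,509.00
Final settlement = outstanding balance + penalty = C$166,737.5277… + C$85,509.00 = C$252,246.53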